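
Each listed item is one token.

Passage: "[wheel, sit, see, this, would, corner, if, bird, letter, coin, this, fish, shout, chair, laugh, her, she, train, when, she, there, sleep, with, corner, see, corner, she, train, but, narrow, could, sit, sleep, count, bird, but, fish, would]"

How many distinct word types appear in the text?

Distinct types: {bird, but, chair, coin, corner, could, count, fish, her, if, laugh, letter, narrow, see, she, shout, sit, sleep, there, this, train, wheel, when, with, would}
V = 25

25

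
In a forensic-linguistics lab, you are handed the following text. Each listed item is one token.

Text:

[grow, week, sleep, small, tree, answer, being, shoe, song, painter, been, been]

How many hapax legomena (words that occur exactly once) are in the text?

Frequencies: been:2, grow:1, week:1, sleep:1, small:1, tree:1, answer:1, being:1, shoe:1, song:1, painter:1
Hapax (freq=1): answer, being, grow, painter, shoe, sleep, small, song, tree, week

10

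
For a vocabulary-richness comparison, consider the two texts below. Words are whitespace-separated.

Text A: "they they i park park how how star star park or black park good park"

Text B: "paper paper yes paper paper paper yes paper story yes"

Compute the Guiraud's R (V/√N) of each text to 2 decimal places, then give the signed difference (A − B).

A: V=8, N=15, R=2.07
B: V=3, N=10, R=0.95
Difference = 2.07 − 0.95 = 1.12

1.12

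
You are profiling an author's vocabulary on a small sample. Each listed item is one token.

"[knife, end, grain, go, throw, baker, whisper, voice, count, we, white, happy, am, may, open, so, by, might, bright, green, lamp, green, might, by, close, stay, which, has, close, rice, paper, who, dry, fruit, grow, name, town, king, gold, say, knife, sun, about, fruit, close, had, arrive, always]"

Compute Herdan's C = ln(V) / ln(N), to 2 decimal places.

N = 48, V = 41.
ln(V) = 3.713572, ln(N) = 3.871201
C = 3.713572 / 3.871201 = 0.96

0.96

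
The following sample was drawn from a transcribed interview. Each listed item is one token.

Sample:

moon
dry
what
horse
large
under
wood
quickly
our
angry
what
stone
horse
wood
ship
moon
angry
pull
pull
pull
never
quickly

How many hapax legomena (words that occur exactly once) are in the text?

Frequencies: pull:3, moon:2, what:2, horse:2, wood:2, quickly:2, angry:2, dry:1, large:1, under:1, our:1, stone:1, ship:1, never:1
Hapax (freq=1): dry, large, never, our, ship, stone, under

7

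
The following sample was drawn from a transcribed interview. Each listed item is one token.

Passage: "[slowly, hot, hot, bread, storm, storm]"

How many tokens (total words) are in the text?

Tokens: slowly, hot, hot, bread, storm, storm
N = 6

6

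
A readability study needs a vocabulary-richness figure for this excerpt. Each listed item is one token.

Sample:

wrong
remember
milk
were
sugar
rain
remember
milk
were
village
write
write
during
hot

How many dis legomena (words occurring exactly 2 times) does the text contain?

Frequencies: remember:2, milk:2, were:2, write:2, wrong:1, sugar:1, rain:1, village:1, during:1, hot:1
Words with frequency 2: milk, remember, were, write

4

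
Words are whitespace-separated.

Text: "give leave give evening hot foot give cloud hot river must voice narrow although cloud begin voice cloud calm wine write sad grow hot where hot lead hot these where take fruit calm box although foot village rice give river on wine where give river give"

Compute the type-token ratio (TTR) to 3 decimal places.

0.565

N = 46 tokens, V = 26 types.
TTR = V / N = 26 / 46 = 0.565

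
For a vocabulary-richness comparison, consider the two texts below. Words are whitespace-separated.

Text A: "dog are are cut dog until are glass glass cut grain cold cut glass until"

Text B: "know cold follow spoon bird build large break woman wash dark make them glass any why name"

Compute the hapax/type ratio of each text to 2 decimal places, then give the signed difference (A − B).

-0.71

A: hapax=2, V=7, ratio=0.29
B: hapax=17, V=17, ratio=1.00
Difference = 0.29 − 1.00 = -0.71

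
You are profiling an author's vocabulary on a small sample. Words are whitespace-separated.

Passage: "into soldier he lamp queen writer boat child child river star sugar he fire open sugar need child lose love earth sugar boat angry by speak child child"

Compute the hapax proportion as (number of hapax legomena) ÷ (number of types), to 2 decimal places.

0.80

Frequencies: child:5, sugar:3, he:2, boat:2, into:1, soldier:1, lamp:1, queen:1, writer:1, river:1, star:1, fire:1, open:1, need:1, lose:1, love:1, earth:1, angry:1, by:1, speak:1
Hapax count = 16; type count = 20.
Ratio = 16 / 20 = 0.80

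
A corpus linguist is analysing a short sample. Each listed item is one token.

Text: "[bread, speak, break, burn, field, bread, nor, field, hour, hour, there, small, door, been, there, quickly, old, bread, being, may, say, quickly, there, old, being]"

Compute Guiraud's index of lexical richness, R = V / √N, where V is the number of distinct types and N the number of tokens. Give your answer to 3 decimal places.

3.200

N = 25, V = 16.
√N = 5.000000
R = 16 / 5.000000 = 3.200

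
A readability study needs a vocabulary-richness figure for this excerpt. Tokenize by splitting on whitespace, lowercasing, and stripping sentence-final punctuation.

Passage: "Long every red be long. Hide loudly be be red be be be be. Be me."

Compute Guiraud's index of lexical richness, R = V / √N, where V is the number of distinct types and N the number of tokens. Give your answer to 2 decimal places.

1.75

N = 16, V = 7.
√N = 4.000000
R = 7 / 4.000000 = 1.75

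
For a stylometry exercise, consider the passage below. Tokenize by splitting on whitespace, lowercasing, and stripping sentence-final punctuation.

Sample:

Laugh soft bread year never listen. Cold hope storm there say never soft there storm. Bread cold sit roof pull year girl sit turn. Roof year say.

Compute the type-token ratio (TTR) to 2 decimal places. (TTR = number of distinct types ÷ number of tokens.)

N = 27 tokens, V = 16 types.
TTR = V / N = 16 / 27 = 0.59

0.59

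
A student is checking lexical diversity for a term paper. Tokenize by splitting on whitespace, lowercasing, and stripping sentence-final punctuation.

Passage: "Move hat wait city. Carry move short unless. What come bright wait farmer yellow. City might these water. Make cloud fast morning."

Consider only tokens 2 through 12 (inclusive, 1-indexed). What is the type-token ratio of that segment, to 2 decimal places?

0.91

Segment tokens 2–12: hat, wait, city, carry, move, short, unless, what, come, bright, wait
Segment N = 11, segment V = 10.
TTR = 10 / 11 = 0.91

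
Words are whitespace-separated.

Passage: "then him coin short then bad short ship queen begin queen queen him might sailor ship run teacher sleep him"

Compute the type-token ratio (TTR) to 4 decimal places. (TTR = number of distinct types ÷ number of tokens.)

N = 20 tokens, V = 13 types.
TTR = V / N = 13 / 20 = 0.6500

0.6500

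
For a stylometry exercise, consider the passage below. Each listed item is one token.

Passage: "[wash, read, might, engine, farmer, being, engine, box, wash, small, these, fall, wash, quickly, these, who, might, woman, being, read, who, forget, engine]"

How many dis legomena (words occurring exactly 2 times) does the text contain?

5

Frequencies: wash:3, engine:3, read:2, might:2, being:2, these:2, who:2, farmer:1, box:1, small:1, fall:1, quickly:1, woman:1, forget:1
Words with frequency 2: being, might, read, these, who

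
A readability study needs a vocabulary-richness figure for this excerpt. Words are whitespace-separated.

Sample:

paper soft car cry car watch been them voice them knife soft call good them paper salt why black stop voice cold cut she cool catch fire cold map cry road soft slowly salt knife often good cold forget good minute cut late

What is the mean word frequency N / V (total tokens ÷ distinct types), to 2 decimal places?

N = 43 tokens, V = 28 types.
Mean frequency = N / V = 43 / 28 = 1.54

1.54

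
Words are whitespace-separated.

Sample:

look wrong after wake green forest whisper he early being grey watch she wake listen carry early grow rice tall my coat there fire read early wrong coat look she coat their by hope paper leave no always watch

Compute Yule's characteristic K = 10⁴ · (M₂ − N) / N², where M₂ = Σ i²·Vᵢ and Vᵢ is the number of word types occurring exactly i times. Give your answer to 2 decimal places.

144.64

Frequencies: early:3, coat:3, look:2, wrong:2, wake:2, watch:2, she:2, after:1, green:1, forest:1, whisper:1, he:1, being:1, grey:1, listen:1, carry:1, grow:1, rice:1, tall:1, my:1, … (10 more, each freq 1)
N = 39. Frequency spectrum: V_1=23, V_2=5, V_3=2
M₂ = 1²·23 + 2²·5 + 3²·2 = 61
K = 10000 × (61 − 39) / 39² = 144.64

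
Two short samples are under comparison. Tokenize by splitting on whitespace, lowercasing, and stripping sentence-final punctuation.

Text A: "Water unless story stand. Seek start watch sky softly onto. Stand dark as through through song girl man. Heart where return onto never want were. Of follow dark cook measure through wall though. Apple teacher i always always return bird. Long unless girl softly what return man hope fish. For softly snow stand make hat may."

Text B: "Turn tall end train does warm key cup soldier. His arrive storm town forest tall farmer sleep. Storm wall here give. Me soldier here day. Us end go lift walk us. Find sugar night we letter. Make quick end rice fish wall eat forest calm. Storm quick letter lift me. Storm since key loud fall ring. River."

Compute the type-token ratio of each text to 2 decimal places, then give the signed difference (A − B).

TTR(A) = 42/56 = 0.75
TTR(B) = 41/57 = 0.72
Difference = 0.75 − 0.72 = 0.03

0.03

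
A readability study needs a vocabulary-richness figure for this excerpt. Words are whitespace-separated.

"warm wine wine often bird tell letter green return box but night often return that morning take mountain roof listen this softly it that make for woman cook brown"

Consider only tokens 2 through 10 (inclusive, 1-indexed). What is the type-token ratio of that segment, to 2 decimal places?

0.89

Segment tokens 2–10: wine, wine, often, bird, tell, letter, green, return, box
Segment N = 9, segment V = 8.
TTR = 8 / 9 = 0.89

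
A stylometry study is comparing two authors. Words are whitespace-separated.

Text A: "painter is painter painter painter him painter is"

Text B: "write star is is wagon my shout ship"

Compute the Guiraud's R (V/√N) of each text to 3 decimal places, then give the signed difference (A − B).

-1.414

A: V=3, N=8, R=1.061
B: V=7, N=8, R=2.475
Difference = 1.061 − 2.475 = -1.414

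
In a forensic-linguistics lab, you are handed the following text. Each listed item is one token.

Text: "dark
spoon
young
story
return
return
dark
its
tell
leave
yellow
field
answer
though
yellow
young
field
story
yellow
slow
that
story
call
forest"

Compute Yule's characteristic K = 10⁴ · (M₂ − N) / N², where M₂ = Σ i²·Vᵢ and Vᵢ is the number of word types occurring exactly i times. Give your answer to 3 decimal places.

Frequencies: story:3, yellow:3, dark:2, young:2, return:2, field:2, spoon:1, its:1, tell:1, leave:1, answer:1, though:1, slow:1, that:1, call:1, forest:1
N = 24. Frequency spectrum: V_1=10, V_2=4, V_3=2
M₂ = 1²·10 + 2²·4 + 3²·2 = 44
K = 10000 × (44 − 24) / 24² = 347.222

347.222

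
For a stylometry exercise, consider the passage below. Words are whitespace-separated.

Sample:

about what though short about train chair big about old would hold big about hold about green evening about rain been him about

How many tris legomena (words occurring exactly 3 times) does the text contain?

Frequencies: about:7, big:2, hold:2, what:1, though:1, short:1, train:1, chair:1, old:1, would:1, green:1, evening:1, rain:1, been:1, him:1
Words with frequency 3: (none)

0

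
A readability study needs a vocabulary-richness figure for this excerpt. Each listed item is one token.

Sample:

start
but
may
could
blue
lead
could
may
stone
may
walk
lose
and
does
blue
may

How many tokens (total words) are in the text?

16

Tokens: start, but, may, could, blue, lead, could, may, stone, may, walk, lose, and, does, blue, may
N = 16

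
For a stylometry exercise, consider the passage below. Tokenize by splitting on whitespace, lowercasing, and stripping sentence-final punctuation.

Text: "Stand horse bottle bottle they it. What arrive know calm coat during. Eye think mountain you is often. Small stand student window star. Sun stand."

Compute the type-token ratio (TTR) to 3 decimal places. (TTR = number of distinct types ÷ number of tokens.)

N = 25 tokens, V = 22 types.
TTR = V / N = 22 / 25 = 0.880

0.880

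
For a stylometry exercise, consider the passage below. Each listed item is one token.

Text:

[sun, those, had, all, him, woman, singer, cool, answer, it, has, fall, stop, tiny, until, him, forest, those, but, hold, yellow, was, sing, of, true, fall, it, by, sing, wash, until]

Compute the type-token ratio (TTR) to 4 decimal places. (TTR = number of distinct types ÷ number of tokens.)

N = 31 tokens, V = 25 types.
TTR = V / N = 25 / 31 = 0.8065

0.8065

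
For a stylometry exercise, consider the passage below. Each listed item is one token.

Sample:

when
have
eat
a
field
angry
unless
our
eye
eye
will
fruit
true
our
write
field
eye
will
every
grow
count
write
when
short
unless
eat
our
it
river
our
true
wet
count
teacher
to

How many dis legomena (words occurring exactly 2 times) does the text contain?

Frequencies: our:4, eye:3, when:2, eat:2, field:2, unless:2, will:2, true:2, write:2, count:2, have:1, a:1, angry:1, fruit:1, every:1, grow:1, short:1, it:1, river:1, wet:1, … (2 more, each freq 1)
Words with frequency 2: count, eat, field, true, unless, when, will, write

8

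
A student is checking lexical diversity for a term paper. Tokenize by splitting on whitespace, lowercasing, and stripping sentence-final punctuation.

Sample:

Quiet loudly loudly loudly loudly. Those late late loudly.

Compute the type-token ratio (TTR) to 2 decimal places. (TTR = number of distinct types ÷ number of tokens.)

0.44

N = 9 tokens, V = 4 types.
TTR = V / N = 4 / 9 = 0.44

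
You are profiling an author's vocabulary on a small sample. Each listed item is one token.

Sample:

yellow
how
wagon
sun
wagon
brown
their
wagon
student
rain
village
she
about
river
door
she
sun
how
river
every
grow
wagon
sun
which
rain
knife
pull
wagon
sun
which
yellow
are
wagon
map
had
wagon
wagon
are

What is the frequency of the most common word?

8

Frequencies: wagon:8, sun:4, yellow:2, how:2, rain:2, she:2, river:2, which:2, are:2, brown:1, their:1, student:1, village:1, about:1, door:1, every:1, grow:1, knife:1, pull:1, map:1, … (1 more, each freq 1)
Most common: 'wagon' with frequency 8.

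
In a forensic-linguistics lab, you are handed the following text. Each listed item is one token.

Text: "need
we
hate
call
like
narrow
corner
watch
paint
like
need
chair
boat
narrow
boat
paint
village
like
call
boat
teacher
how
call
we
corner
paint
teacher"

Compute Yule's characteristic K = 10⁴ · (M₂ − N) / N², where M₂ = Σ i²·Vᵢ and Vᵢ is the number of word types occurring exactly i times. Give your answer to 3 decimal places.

466.392

Frequencies: call:3, like:3, paint:3, boat:3, need:2, we:2, narrow:2, corner:2, teacher:2, hate:1, watch:1, chair:1, village:1, how:1
N = 27. Frequency spectrum: V_1=5, V_2=5, V_3=4
M₂ = 1²·5 + 2²·5 + 3²·4 = 61
K = 10000 × (61 − 27) / 27² = 466.392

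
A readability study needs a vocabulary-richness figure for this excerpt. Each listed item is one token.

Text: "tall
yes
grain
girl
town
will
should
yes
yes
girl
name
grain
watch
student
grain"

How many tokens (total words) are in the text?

Tokens: tall, yes, grain, girl, town, will, should, yes, yes, girl, name, grain, watch, student, grain
N = 15

15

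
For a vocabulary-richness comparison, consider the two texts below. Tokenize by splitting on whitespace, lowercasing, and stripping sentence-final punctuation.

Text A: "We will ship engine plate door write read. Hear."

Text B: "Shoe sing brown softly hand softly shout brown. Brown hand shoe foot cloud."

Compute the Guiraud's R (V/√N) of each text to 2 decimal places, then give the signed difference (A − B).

A: V=9, N=9, R=3.00
B: V=8, N=13, R=2.22
Difference = 3.00 − 2.22 = 0.78

0.78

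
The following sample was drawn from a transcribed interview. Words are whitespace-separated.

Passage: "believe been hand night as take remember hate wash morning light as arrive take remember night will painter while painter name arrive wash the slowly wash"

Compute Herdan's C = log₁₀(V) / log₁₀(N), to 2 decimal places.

N = 26, V = 18.
log₁₀(V) = 1.255273, log₁₀(N) = 1.414973
C = 1.255273 / 1.414973 = 0.89

0.89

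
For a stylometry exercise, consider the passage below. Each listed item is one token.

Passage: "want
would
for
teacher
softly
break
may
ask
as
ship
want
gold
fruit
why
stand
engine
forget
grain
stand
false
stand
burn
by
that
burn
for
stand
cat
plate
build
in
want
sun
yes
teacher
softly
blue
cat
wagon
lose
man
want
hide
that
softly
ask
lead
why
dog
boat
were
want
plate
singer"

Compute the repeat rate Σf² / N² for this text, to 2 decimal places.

Frequencies: want:5, stand:4, softly:3, for:2, teacher:2, ask:2, why:2, burn:2, that:2, cat:2, plate:2, would:1, break:1, may:1, as:1, ship:1, gold:1, fruit:1, engine:1, forget:1, … (17 more, each freq 1)
Σf² = 108; N² = 2916
Repeat rate = 108 / 2916 = 0.04

0.04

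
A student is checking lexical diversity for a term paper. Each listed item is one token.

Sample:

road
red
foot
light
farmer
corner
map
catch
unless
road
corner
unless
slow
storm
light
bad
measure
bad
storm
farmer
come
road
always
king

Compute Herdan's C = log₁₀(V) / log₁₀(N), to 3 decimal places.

N = 24, V = 16.
log₁₀(V) = 1.204120, log₁₀(N) = 1.380211
C = 1.204120 / 1.380211 = 0.872

0.872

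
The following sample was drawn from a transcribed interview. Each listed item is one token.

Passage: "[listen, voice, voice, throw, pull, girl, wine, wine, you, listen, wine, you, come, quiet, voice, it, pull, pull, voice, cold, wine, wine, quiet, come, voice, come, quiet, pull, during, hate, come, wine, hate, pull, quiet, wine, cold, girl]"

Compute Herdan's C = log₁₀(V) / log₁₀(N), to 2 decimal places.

0.71

N = 38, V = 13.
log₁₀(V) = 1.113943, log₁₀(N) = 1.579784
C = 1.113943 / 1.579784 = 0.71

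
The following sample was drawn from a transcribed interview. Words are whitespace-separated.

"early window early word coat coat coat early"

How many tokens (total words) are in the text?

8

Tokens: early, window, early, word, coat, coat, coat, early
N = 8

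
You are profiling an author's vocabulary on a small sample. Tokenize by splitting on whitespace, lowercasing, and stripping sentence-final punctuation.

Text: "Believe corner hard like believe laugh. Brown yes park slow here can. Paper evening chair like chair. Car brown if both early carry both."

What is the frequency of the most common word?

2

Frequencies: believe:2, like:2, brown:2, chair:2, both:2, corner:1, hard:1, laugh:1, yes:1, park:1, slow:1, here:1, can:1, paper:1, evening:1, car:1, if:1, early:1, carry:1
Most common: 'believe' with frequency 2.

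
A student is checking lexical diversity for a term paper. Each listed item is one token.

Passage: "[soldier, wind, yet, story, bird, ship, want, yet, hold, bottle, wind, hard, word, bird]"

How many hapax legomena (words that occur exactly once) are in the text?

8

Frequencies: wind:2, yet:2, bird:2, soldier:1, story:1, ship:1, want:1, hold:1, bottle:1, hard:1, word:1
Hapax (freq=1): bottle, hard, hold, ship, soldier, story, want, word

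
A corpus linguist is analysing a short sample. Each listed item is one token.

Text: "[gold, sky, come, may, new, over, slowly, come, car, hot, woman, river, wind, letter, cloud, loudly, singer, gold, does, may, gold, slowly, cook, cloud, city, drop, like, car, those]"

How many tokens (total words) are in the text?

Tokens: gold, sky, come, may, new, over, slowly, come, car, hot, woman, river, wind, letter, cloud, loudly, singer, gold, does, may, gold, slowly, cook, cloud, city, drop, like, car, those
N = 29

29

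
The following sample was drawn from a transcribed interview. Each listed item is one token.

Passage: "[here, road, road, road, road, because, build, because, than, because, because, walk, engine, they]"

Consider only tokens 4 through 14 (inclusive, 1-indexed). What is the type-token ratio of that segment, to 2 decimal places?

0.64

Segment tokens 4–14: road, road, because, build, because, than, because, because, walk, engine, they
Segment N = 11, segment V = 7.
TTR = 7 / 11 = 0.64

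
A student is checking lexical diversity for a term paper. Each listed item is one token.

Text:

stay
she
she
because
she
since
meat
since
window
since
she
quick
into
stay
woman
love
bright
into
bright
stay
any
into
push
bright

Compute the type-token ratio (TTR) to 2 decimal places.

0.54

N = 24 tokens, V = 13 types.
TTR = V / N = 13 / 24 = 0.54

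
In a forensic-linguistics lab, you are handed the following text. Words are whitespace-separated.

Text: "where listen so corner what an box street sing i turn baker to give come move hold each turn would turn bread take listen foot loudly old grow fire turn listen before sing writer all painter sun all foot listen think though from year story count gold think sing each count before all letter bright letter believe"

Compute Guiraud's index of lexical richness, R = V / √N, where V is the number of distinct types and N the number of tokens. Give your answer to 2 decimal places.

5.43

N = 57, V = 41.
√N = 7.549834
R = 41 / 7.549834 = 5.43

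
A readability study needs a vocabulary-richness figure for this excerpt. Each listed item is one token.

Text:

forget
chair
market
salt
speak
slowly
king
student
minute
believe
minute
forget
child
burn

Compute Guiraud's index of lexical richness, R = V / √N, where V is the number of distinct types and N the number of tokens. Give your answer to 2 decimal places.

3.21

N = 14, V = 12.
√N = 3.741657
R = 12 / 3.741657 = 3.21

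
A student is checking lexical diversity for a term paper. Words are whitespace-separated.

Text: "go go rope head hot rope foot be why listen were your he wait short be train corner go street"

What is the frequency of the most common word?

3

Frequencies: go:3, rope:2, be:2, head:1, hot:1, foot:1, why:1, listen:1, were:1, your:1, he:1, wait:1, short:1, train:1, corner:1, street:1
Most common: 'go' with frequency 3.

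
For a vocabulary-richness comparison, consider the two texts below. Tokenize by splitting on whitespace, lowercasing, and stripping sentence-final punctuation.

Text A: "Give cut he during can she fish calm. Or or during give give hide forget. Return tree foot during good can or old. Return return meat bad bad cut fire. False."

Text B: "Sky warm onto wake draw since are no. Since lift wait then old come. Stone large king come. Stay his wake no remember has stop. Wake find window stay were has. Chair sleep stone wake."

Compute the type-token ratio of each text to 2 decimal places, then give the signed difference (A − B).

-0.09

TTR(A) = 20/31 = 0.65
TTR(B) = 26/35 = 0.74
Difference = 0.65 − 0.74 = -0.09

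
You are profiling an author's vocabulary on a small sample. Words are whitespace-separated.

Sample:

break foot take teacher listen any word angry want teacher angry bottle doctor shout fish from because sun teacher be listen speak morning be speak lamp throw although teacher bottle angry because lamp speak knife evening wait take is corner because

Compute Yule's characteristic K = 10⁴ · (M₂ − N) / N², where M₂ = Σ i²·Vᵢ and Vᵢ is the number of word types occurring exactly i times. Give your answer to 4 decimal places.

237.9536

Frequencies: teacher:4, angry:3, because:3, speak:3, take:2, listen:2, bottle:2, be:2, lamp:2, break:1, foot:1, any:1, word:1, want:1, doctor:1, shout:1, fish:1, from:1, sun:1, morning:1, … (7 more, each freq 1)
N = 41. Frequency spectrum: V_1=18, V_2=5, V_3=3, V_4=1
M₂ = 1²·18 + 2²·5 + 3²·3 + 4²·1 = 81
K = 10000 × (81 − 41) / 41² = 237.9536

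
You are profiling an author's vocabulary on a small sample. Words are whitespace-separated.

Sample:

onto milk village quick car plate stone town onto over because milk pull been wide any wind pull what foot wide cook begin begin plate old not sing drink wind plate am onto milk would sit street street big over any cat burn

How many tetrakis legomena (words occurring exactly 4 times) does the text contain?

Frequencies: onto:3, milk:3, plate:3, over:2, pull:2, wide:2, any:2, wind:2, begin:2, street:2, village:1, quick:1, car:1, stone:1, town:1, because:1, been:1, what:1, foot:1, cook:1, … (10 more, each freq 1)
Words with frequency 4: (none)

0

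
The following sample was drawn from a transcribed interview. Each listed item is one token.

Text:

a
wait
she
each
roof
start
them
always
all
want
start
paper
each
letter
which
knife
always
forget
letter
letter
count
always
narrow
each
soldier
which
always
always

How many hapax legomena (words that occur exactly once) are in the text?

Frequencies: always:5, each:3, letter:3, start:2, which:2, a:1, wait:1, she:1, roof:1, them:1, all:1, want:1, paper:1, knife:1, forget:1, count:1, narrow:1, soldier:1
Hapax (freq=1): a, all, count, forget, knife, narrow, paper, roof, she, soldier, them, wait, want

13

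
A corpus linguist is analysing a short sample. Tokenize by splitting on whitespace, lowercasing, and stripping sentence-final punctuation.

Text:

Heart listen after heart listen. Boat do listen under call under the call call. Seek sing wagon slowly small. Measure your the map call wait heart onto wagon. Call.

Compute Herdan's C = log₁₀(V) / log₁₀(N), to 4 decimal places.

N = 29, V = 18.
log₁₀(V) = 1.255273, log₁₀(N) = 1.462398
C = 1.255273 / 1.462398 = 0.8584

0.8584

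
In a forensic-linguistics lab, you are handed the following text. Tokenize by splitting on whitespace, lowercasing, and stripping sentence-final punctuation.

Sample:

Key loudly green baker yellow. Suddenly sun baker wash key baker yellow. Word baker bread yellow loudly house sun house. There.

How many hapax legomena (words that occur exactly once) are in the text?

6

Frequencies: baker:4, yellow:3, key:2, loudly:2, sun:2, house:2, green:1, suddenly:1, wash:1, word:1, bread:1, there:1
Hapax (freq=1): bread, green, suddenly, there, wash, word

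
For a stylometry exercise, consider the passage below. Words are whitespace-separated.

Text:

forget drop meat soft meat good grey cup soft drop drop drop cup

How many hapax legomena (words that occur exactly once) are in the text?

Frequencies: drop:4, meat:2, soft:2, cup:2, forget:1, good:1, grey:1
Hapax (freq=1): forget, good, grey

3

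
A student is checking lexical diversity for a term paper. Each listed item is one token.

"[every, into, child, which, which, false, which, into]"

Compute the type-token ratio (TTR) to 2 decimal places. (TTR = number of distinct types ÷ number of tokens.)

0.63

N = 8 tokens, V = 5 types.
TTR = V / N = 5 / 8 = 0.63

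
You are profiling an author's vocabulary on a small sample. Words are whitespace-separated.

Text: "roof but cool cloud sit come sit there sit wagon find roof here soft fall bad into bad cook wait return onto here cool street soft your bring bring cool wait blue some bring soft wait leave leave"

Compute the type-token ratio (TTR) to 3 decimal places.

0.632

N = 38 tokens, V = 24 types.
TTR = V / N = 24 / 38 = 0.632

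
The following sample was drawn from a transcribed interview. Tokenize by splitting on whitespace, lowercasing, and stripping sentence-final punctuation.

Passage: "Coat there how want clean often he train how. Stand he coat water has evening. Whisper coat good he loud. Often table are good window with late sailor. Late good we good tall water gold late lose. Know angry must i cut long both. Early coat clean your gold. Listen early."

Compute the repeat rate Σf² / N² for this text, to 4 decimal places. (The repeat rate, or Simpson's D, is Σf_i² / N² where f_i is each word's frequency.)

0.0381

Frequencies: coat:4, good:4, he:3, late:3, how:2, clean:2, often:2, water:2, gold:2, early:2, there:1, want:1, train:1, stand:1, has:1, evening:1, whisper:1, loud:1, table:1, are:1, … (15 more, each freq 1)
Σf² = 99; N² = 2601
Repeat rate = 99 / 2601 = 0.0381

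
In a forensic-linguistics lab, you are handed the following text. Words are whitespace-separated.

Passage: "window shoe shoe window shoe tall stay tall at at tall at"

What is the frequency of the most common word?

3

Frequencies: shoe:3, tall:3, at:3, window:2, stay:1
Most common: 'shoe' with frequency 3.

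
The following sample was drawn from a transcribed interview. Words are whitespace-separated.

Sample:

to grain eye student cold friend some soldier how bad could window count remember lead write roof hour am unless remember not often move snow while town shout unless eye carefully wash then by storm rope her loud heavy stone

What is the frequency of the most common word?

2

Frequencies: eye:2, remember:2, unless:2, to:1, grain:1, student:1, cold:1, friend:1, some:1, soldier:1, how:1, bad:1, could:1, window:1, count:1, lead:1, write:1, roof:1, hour:1, am:1, … (17 more, each freq 1)
Most common: 'eye' with frequency 2.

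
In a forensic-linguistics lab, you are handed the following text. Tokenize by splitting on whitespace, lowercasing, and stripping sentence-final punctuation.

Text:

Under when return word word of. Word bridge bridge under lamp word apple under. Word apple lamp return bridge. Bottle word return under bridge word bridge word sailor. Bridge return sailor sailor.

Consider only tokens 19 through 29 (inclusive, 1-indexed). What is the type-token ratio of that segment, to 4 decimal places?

Segment tokens 19–29: bridge, bottle, word, return, under, bridge, word, bridge, word, sailor, bridge
Segment N = 11, segment V = 6.
TTR = 6 / 11 = 0.5455

0.5455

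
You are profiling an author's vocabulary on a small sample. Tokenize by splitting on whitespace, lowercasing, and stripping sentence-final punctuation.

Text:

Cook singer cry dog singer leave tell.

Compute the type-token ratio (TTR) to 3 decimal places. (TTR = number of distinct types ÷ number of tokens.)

0.857

N = 7 tokens, V = 6 types.
TTR = V / N = 6 / 7 = 0.857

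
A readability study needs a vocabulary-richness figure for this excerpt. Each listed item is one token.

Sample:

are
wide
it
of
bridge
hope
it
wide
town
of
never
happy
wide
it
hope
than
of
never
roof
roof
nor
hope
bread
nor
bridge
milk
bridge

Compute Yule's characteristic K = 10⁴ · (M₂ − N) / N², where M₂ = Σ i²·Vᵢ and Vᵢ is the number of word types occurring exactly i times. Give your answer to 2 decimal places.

Frequencies: wide:3, it:3, of:3, bridge:3, hope:3, never:2, roof:2, nor:2, are:1, town:1, happy:1, than:1, bread:1, milk:1
N = 27. Frequency spectrum: V_1=6, V_2=3, V_3=5
M₂ = 1²·6 + 2²·3 + 3²·5 = 63
K = 10000 × (63 − 27) / 27² = 493.83

493.83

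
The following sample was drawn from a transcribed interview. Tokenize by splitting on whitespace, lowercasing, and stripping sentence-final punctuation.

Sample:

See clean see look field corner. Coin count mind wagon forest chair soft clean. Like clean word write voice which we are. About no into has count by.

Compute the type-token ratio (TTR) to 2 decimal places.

N = 28 tokens, V = 24 types.
TTR = V / N = 24 / 28 = 0.86

0.86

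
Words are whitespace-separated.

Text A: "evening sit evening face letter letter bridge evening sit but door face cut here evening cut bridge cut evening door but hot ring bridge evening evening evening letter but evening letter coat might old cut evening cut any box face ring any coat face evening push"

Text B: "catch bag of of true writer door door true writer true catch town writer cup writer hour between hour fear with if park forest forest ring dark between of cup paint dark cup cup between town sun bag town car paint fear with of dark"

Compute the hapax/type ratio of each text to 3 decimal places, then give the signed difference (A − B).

A: hapax=6, V=17, ratio=0.353
B: hapax=5, V=20, ratio=0.250
Difference = 0.353 − 0.250 = 0.103

0.103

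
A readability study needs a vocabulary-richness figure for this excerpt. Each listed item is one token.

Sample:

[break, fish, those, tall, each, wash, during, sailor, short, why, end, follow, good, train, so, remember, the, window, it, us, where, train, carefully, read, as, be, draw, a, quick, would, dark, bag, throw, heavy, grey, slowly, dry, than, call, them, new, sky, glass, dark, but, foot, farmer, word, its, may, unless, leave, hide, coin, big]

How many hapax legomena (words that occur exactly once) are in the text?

Frequencies: train:2, dark:2, break:1, fish:1, those:1, tall:1, each:1, wash:1, during:1, sailor:1, short:1, why:1, end:1, follow:1, good:1, so:1, remember:1, the:1, window:1, it:1, … (33 more, each freq 1)
Hapax (freq=1): a, as, bag, be, big, break, but, call, carefully, coin, draw, dry, during, each, end, farmer, fish, follow, foot, glass, good, grey, heavy, hide, it, its, leave, may, new, quick, read, remember, sailor, short, sky, slowly, so, tall, than, the, them, those, throw, unless, us, wash, where, why, window, word, would

51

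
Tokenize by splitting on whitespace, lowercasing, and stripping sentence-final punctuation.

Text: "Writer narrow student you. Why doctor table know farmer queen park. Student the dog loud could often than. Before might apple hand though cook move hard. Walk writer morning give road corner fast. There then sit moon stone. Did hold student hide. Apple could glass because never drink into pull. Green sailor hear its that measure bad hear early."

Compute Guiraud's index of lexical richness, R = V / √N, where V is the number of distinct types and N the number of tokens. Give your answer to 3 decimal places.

N = 59, V = 53.
√N = 7.681146
R = 53 / 7.681146 = 6.900

6.900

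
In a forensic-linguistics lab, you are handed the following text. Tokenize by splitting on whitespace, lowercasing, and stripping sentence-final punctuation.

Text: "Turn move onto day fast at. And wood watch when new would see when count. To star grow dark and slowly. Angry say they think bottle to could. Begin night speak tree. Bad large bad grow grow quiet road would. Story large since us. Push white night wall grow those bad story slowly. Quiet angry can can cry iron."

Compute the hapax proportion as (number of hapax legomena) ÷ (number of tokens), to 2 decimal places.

Frequencies: grow:4, bad:3, and:2, when:2, would:2, to:2, slowly:2, angry:2, night:2, large:2, quiet:2, story:2, can:2, turn:1, move:1, onto:1, day:1, fast:1, at:1, wood:1, … (23 more, each freq 1)
Hapax count = 30; token count = 59.
Ratio = 30 / 59 = 0.51

0.51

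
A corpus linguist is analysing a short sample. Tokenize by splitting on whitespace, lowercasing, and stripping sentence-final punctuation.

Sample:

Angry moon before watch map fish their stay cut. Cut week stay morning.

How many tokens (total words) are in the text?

Tokens: angry, moon, before, watch, map, fish, their, stay, cut, cut, week, stay, morning
N = 13

13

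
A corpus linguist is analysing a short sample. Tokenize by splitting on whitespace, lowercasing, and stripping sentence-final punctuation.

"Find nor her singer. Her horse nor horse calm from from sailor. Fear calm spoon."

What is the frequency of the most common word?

2

Frequencies: nor:2, her:2, horse:2, calm:2, from:2, find:1, singer:1, sailor:1, fear:1, spoon:1
Most common: 'nor' with frequency 2.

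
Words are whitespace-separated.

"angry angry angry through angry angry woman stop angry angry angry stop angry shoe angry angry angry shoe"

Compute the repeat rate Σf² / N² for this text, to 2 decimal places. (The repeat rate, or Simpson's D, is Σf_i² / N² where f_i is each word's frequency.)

Frequencies: angry:12, stop:2, shoe:2, through:1, woman:1
Σf² = 154; N² = 324
Repeat rate = 154 / 324 = 0.48

0.48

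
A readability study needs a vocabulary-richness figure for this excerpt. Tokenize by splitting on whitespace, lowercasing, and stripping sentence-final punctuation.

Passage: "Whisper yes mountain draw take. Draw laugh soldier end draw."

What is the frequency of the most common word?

3

Frequencies: draw:3, whisper:1, yes:1, mountain:1, take:1, laugh:1, soldier:1, end:1
Most common: 'draw' with frequency 3.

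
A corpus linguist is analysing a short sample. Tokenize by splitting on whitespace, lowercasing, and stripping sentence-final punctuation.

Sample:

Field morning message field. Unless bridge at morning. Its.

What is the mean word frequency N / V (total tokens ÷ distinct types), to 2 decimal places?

N = 9 tokens, V = 7 types.
Mean frequency = N / V = 9 / 7 = 1.29

1.29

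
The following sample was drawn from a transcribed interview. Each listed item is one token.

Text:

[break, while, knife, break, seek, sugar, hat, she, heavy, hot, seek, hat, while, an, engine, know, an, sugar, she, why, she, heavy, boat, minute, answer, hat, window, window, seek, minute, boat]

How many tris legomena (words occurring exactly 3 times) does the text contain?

3

Frequencies: seek:3, hat:3, she:3, break:2, while:2, sugar:2, heavy:2, an:2, boat:2, minute:2, window:2, knife:1, hot:1, engine:1, know:1, why:1, answer:1
Words with frequency 3: hat, seek, she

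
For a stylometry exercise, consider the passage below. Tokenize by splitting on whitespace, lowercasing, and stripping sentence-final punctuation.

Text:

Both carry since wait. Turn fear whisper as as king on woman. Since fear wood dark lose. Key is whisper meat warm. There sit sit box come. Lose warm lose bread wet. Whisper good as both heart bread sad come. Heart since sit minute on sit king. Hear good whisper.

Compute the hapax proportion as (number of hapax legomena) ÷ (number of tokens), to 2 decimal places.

Frequencies: whisper:4, sit:4, since:3, as:3, lose:3, both:2, fear:2, king:2, on:2, warm:2, come:2, bread:2, good:2, heart:2, carry:1, wait:1, turn:1, woman:1, wood:1, dark:1, … (9 more, each freq 1)
Hapax count = 15; token count = 50.
Ratio = 15 / 50 = 0.30

0.30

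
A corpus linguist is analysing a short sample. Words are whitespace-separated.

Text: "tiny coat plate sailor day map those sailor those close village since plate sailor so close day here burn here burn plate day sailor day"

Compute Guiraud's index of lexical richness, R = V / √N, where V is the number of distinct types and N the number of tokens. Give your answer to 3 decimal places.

2.600

N = 25, V = 13.
√N = 5.000000
R = 13 / 5.000000 = 2.600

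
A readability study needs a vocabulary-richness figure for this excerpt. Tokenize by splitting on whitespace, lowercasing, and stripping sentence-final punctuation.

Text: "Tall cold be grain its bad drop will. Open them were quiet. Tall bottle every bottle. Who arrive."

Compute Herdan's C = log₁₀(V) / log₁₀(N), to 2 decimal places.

N = 18, V = 16.
log₁₀(V) = 1.204120, log₁₀(N) = 1.255273
C = 1.204120 / 1.255273 = 0.96

0.96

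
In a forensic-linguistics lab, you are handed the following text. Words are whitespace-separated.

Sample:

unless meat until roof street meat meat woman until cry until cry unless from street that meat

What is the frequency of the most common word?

4

Frequencies: meat:4, until:3, unless:2, street:2, cry:2, roof:1, woman:1, from:1, that:1
Most common: 'meat' with frequency 4.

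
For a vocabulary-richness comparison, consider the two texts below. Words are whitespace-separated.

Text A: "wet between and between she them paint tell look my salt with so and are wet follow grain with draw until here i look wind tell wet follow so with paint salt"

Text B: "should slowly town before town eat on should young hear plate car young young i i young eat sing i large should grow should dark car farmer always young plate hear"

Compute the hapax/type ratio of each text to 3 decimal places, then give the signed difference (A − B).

A: hapax=10, V=20, ratio=0.500
B: hapax=9, V=17, ratio=0.529
Difference = 0.500 − 0.529 = -0.029

-0.029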